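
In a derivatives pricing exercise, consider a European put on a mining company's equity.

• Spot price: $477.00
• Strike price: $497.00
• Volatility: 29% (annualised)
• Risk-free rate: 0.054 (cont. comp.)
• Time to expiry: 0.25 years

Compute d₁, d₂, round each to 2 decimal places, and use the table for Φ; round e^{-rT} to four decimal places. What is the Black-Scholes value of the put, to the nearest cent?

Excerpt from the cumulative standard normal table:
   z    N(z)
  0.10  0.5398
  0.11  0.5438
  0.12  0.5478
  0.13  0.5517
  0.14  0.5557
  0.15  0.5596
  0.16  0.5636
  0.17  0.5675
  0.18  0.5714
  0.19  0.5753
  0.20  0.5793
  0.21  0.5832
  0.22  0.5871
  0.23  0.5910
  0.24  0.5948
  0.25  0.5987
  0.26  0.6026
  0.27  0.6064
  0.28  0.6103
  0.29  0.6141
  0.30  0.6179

T = 0.25;  σ√T = 0.1450
d₁ = [ln(477/497) + (0.054 + 0.29²/2)·0.25] / 0.1450 = [-0.0411 + 0.0240] / 0.1450 = -0.1177 ⇒ -0.12
d₂ = d₁ − σ√T = -0.1177 − 0.1450 = -0.2627 ⇒ -0.26
exp(−rT) = exp(−0.054·0.25) = 0.9866
P = 497·0.9866·N(0.26) − 477·N(0.12) = 497·0.9866·0.6026 − 477·0.5478 = 295.4790 − 261.3006 = 34.1784

$34.18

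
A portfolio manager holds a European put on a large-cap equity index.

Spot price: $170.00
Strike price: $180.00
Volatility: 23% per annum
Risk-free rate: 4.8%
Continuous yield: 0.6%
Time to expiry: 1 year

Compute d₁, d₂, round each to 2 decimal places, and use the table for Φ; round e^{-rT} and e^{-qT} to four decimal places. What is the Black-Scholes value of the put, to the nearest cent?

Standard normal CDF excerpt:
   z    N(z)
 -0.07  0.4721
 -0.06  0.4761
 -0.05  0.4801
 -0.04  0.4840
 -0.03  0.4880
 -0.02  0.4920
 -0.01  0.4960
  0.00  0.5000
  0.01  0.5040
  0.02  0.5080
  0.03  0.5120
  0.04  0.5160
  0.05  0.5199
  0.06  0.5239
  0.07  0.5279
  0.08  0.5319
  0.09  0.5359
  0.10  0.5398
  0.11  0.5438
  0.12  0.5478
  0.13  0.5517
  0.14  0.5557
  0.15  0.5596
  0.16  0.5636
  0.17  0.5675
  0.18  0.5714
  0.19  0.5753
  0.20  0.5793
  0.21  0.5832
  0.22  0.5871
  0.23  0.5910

T = 1;  σ√T = 0.2300
d₁ = [ln(170/180) + (0.048 − 0.006 + 0.23²/2)·1] / 0.2300 = [-0.0572 + 0.0685] / 0.2300 = 0.0491 which rounds to 0.05
d₂ = d₁ − σ√T = 0.0491 − 0.2300 = -0.1809 which rounds to -0.18
e^(−qT) = e^(−0.006·1) = 0.9940;  e^(−rT) = e^(−0.048·1) = 0.9531
N(−d₂) = N(0.18) = 0.5714;  N(−d₁) = N(-0.05) = 0.4801
P = 180·0.9531·0.5714 − 170·0.9940·0.4801 = 98.0282 − 81.1273 = 16.9009

$16.90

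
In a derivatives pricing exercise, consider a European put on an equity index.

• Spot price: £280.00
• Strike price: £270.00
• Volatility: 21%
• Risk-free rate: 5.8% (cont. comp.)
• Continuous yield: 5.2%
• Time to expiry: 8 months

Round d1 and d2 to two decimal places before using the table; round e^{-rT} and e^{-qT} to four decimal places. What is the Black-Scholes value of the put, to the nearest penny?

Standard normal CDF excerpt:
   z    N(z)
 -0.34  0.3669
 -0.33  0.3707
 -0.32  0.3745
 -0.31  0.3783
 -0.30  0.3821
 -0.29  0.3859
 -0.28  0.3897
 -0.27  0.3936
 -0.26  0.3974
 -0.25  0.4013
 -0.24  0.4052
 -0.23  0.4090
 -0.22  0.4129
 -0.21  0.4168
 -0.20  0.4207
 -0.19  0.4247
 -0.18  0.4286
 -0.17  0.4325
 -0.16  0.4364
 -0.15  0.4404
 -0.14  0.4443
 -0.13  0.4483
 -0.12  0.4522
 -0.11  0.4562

σ√T = 0.21 × 0.8165 = 0.1715
d₁ = [ln(280/270) + (0.058 − 0.052 + ½·0.21²)·0.6667] / (σ√T) = (0.0364 + 0.0187) / 0.1715 = 0.3212 ⇒ 0.32
d₂ = 0.3212 − 0.1715 = 0.1497 ⇒ 0.15
e^(−qT) = e^(−0.052·0.6667) = 0.9659;  e^(−rT) = e^(−0.058·0.6667) = 0.9621
N(−d₂) = N(-0.15) = 0.4404;  N(−d₁) = N(-0.32) = 0.3745
P = 270·0.9621·0.4404 − 280·0.9659·0.3745 = 114.4014 − 101.2843 = 13.1171

£13.12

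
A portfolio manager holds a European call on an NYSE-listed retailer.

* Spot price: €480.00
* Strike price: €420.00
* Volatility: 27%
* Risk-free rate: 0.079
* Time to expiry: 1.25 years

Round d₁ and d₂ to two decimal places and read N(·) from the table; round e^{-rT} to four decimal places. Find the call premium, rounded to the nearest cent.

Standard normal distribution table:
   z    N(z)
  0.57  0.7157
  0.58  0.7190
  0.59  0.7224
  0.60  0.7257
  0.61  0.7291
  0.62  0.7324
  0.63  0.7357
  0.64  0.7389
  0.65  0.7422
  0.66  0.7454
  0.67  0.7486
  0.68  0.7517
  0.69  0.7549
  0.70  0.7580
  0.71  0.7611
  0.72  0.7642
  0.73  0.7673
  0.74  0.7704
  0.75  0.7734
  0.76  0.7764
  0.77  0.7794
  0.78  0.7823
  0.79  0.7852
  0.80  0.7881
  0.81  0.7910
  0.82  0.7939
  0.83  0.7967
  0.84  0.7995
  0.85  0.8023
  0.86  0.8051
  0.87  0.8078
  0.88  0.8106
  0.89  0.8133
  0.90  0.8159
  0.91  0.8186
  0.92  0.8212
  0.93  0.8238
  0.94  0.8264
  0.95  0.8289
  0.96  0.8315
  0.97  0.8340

σ√T = 0.27·√1.25 = 0.3019
d₁ = [ln(480/420) + (0.079 + 0.27²/2)·1.25] / 0.3019 = [0.1335 + 0.1443] / 0.3019 = 0.9204 ⇒ 0.92
d₂ = d₁ − σ√T = 0.9204 − 0.3019 = 0.6185 ⇒ 0.62
e^(−rT) = e^(−0.079·1.25) = 0.9060
N(d₁) = N(0.92) = 0.8212;  N(d₂) = N(0.62) = 0.7324
C = 480·0.8212 − 420·0.9060·0.7324 = 394.1760 − 278.6928 = 115.4832

€115.48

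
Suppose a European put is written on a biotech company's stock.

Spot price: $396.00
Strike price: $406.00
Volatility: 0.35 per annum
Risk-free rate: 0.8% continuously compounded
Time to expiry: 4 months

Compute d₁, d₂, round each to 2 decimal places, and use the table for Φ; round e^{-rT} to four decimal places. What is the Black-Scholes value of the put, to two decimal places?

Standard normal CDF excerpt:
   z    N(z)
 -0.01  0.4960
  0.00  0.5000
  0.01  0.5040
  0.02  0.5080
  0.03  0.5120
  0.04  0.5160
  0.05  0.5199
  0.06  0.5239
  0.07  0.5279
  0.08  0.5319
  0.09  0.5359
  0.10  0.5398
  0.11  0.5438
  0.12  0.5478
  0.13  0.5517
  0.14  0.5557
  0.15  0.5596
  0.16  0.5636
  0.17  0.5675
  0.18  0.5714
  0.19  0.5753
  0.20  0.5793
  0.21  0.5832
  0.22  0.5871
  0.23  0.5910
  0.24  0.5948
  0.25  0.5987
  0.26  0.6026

σ√T = 0.35 × 0.5774 = 0.2021
d₁ = [ln(396/406) + (0.008 + ½·0.35²)·0.3333] / (σ√T) = (-0.0249 + 0.0231) / 0.2021 = -0.0092 ≈ -0.01
d₂ = -0.0092 − 0.2021 = -0.2113 ≈ -0.21
e^(−rT) = e^(−0.008·0.3333) = 0.9973
N(−d₂) = N(0.21) = 0.5832;  N(−d₁) = N(0.01) = 0.5040
P = 406·0.9973·0.5832 − 396·0.5040 = 236.1399 − 199.5840 = 36.5559

$36.56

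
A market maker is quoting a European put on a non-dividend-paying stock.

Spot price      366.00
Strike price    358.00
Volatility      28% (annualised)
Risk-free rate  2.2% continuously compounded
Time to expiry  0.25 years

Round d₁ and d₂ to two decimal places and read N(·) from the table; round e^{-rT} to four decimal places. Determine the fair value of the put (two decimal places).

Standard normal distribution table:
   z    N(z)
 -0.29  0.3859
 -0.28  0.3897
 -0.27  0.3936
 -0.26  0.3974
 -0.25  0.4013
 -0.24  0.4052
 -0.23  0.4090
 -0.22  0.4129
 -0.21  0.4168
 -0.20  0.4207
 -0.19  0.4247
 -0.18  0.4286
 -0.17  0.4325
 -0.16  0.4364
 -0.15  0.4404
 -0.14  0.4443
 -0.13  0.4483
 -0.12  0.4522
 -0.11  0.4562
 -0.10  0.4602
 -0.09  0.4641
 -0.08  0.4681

15.55

σ√T = 0.28·√0.25 = 0.1400
ln(S/K) + (r + σ²/2)T = ln(366/358) + (0.022 + 0.28²/2)·0.25 = 0.0221 + 0.0153 = 0.0374
d₁ = 0.0374 / 0.1400 = 0.2671 ⇒ 0.27
d₂ = d₁ − σ√T = 0.2671 − 0.1400 = 0.1271 ⇒ 0.13
e^(−rT) = e^(−0.022·0.25) = 0.9945
P = 358·0.9945·N(-0.13) − 366·N(-0.27) = 358·0.9945·0.4483 − 366·0.3936 = 159.6087 − 144.0576 = 15.5511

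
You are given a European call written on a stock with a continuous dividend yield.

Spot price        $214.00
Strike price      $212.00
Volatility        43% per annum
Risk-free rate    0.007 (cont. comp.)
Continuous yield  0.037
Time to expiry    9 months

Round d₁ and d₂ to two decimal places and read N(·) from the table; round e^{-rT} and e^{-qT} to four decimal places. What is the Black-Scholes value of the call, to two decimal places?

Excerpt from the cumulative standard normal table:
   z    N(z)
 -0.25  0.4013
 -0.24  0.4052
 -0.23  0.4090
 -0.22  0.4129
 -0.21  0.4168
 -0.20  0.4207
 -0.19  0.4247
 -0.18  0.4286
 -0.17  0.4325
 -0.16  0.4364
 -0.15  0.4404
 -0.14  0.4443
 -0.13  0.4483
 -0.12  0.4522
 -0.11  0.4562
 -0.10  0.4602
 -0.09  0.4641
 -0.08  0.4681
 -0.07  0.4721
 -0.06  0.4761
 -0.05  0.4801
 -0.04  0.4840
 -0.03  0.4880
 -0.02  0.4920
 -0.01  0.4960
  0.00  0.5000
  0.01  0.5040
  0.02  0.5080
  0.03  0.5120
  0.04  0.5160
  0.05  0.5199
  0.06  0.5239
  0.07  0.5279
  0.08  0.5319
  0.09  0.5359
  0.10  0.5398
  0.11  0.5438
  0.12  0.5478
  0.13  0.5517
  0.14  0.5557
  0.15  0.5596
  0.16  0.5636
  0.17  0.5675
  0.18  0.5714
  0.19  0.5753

$29.39

σ√T = 0.43·√0.75 = 0.3724
d₁ = [ln(214/212) + (0.007 − 0.037 + 0.43²/2)·0.75] / 0.3724 = [0.0094 + 0.0468] / 0.3724 = 0.1510 ≈ 0.15
d₂ = d₁ − σ√T = 0.1510 − 0.3724 = -0.2214 ≈ -0.22
e^(−qT) = e^(−0.037·0.75) = 0.9726;  e^(−rT) = e^(−0.007·0.75) = 0.9948
C = 214·0.9726·N(0.15) − 212·0.9948·N(-0.22) = 214·0.9726·0.5596 − 212·0.9948·0.4129 = 116.4731 − 87.0796 = 29.3935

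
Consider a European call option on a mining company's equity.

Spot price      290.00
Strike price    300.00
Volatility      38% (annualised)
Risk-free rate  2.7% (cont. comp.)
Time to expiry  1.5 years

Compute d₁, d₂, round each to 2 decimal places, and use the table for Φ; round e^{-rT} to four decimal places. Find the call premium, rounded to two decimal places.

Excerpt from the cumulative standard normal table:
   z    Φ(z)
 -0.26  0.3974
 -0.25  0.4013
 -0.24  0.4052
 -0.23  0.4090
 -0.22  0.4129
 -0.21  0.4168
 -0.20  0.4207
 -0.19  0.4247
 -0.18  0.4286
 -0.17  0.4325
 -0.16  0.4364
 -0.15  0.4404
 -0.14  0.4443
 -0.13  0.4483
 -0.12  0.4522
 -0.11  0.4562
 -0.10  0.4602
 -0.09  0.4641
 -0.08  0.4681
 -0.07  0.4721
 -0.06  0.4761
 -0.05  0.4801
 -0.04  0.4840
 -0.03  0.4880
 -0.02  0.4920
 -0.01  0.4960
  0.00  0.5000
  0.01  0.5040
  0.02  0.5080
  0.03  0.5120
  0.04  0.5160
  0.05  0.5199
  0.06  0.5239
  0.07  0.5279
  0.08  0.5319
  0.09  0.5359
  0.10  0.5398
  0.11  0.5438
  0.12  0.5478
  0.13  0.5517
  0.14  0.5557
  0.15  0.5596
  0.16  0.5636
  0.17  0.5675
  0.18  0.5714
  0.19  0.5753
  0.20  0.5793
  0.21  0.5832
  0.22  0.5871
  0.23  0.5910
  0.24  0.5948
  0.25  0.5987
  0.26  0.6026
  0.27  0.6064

σ√T = 0.38 × 1.2247 = 0.4654
d₁ = [ln(290/300) + (0.027 + 0.38²/2)·1.5] / 0.4654 = [-0.0339 + 0.1488] / 0.4654 = 0.2469 → 0.25
d₂ = d₁ − σ√T = 0.2469 − 0.4654 = -0.2185 → -0.22
exp(−rT) = exp(−0.027·1.5) = 0.9603
C = 290·N(0.25) − 300·0.9603·N(-0.22) = 290·0.5987 − 300·0.9603·0.4129 = 173.6230 − 118.9524 = 54.6706

54.67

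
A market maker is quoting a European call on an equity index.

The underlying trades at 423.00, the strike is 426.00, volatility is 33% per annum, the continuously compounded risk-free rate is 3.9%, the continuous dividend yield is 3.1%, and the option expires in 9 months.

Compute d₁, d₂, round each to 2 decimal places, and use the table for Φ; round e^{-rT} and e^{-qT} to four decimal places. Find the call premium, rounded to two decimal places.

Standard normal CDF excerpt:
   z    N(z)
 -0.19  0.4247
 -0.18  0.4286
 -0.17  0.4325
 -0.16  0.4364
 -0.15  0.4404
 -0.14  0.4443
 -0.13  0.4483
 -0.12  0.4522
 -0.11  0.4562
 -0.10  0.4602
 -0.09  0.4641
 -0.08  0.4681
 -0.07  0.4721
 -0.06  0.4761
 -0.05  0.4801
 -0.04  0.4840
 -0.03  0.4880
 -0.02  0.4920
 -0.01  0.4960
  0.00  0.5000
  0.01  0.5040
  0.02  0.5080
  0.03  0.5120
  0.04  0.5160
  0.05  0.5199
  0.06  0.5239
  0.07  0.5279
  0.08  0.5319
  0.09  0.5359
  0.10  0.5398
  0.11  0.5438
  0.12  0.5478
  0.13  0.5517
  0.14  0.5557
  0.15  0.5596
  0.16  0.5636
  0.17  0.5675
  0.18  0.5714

σ√T = 0.33·√0.75 = 0.2858
d₁ = [ln(423/426) + (0.039 − 0.031 + ½·0.33²)·0.75] / (σ√T) = (-0.0071 + 0.0468) / 0.2858 = 0.1392 ≈ 0.14
d₂ = 0.1392 − 0.2858 = -0.1466 ≈ -0.15
e^(−qT) = e^(−0.031·0.75) = 0.9770;  e^(−rT) = e^(−0.039·0.75) = 0.9712
N(d₁) = N(0.14) = 0.5557;  N(d₂) = N(-0.15) = 0.4404
C = 423·0.9770·0.5557 − 426·0.9712·0.4404 = 229.6547 − 182.2072 = 47.4475

47.45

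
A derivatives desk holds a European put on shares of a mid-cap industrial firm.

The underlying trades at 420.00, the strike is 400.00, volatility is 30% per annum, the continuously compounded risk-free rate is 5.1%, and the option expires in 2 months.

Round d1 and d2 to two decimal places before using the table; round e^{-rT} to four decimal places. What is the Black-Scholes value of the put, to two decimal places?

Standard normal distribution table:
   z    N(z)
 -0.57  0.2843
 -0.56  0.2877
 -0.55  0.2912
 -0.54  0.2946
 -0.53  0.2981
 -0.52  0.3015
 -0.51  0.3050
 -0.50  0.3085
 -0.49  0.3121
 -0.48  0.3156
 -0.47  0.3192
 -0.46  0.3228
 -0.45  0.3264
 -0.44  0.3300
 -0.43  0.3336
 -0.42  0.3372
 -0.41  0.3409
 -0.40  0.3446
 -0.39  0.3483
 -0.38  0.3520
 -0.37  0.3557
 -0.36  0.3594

σ√T = 0.3·√0.1667 = 0.1225
ln(S/K) + (r + σ²/2)T = ln(420/400) + (0.051 + 0.3²/2)·0.1667 = 0.0488 + 0.0160 = 0.0648
d₁ = 0.0648 / 0.1225 = 0.5290 ≈ 0.53
d₂ = d₁ − σ√T = 0.5290 − 0.1225 = 0.4065 ≈ 0.41
e^(−rT) = e^(−0.051·0.1667) = 0.9915
N(−d₂) = N(-0.41) = 0.3409;  N(−d₁) = N(-0.53) = 0.2981
P = 400·0.9915·0.3409 − 420·0.2981 = 135.2009 − 125.2020 = 9.9989

10.00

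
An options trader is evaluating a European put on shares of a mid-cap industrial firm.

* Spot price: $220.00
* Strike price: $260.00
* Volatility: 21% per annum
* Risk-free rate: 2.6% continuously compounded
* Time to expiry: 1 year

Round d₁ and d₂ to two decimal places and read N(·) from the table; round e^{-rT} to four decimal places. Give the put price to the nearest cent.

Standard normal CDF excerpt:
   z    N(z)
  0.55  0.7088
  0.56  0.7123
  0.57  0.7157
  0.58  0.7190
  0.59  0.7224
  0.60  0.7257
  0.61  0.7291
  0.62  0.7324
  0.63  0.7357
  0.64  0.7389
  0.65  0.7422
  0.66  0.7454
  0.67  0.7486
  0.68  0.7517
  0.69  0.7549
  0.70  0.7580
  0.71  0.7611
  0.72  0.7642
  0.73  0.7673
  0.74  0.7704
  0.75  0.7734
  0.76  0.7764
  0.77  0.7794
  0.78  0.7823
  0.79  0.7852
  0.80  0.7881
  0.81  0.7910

σ√T = 0.21·√1 = 0.2100
d₁ = [ln(220/260) + (0.026 + ½·0.21²)·1] / (σ√T) = (-0.1671 + 0.0480) / 0.2100 = -0.5667 ≈ -0.57
d₂ = -0.5667 − 0.2100 = -0.7767 ≈ -0.78
exp(−rT) = exp(−0.026·1) = 0.9743
N(−d₂) = N(0.78) = 0.7823;  N(−d₁) = N(0.57) = 0.7157
P = 260·0.9743·0.7823 − 220·0.7157 = 198.1707 − 157.4540 = 40.7167

$40.72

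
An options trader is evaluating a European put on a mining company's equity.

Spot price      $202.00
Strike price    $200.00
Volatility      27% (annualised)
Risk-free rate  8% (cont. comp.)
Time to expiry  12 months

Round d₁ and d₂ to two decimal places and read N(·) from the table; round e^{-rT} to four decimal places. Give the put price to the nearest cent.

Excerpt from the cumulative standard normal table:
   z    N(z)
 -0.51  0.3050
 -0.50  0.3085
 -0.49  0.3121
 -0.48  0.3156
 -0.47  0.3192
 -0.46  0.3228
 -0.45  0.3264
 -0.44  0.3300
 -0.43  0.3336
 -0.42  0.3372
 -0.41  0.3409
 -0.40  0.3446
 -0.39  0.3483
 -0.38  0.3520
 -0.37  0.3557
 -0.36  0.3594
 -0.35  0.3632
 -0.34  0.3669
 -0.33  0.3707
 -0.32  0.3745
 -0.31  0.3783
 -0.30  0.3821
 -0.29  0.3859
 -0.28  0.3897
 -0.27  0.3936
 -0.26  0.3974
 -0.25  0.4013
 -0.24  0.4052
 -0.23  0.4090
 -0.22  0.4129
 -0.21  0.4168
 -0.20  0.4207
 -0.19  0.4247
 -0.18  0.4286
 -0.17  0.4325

$13.19

σ√T = 0.27 × 1.0000 = 0.2700
ln(S/K) + (r + σ²/2)T = ln(202/200) + (0.08 + 0.27²/2)·1 = 0.0100 + 0.1164 = 0.1264
d₁ = 0.1264 / 0.2700 = 0.4681 ≈ 0.47
d₂ = d₁ − σ√T = 0.4681 − 0.2700 = 0.1981 ≈ 0.20
e^(−rT) = e^(−0.08·1) = 0.9231
N(−d₂) = N(-0.20) = 0.4207;  N(−d₁) = N(-0.47) = 0.3192
P = 200·0.9231·0.4207 − 202·0.3192 = 77.6696 − 64.4784 = 13.1912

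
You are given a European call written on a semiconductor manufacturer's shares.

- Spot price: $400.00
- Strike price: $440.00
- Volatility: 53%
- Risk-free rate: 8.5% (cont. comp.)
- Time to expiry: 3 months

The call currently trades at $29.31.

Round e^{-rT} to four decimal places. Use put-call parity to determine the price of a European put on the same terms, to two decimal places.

$60.07

exp(−rT) = exp(−0.085·0.25) = 0.9790
Put-call parity: C − P = S − K·e^(−rT) = 400 − 440·0.9790 = 400 − 430.7600 = -30.7600
P = C − (C − P) = 29.31 − (-30.7600) = 60.0700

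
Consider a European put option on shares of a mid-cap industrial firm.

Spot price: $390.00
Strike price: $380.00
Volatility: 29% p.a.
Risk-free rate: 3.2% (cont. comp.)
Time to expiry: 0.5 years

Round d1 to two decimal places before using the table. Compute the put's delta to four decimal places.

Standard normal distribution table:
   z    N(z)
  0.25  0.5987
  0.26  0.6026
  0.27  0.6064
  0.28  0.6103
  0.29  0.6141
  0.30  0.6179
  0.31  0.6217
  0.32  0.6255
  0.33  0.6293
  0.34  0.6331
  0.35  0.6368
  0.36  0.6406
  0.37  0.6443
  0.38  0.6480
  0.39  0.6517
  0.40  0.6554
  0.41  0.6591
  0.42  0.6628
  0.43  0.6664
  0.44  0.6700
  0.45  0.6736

σ√T = 0.29·√0.5 = 0.2051
ln(S/K) + (r + σ²/2)T = ln(390/380) + (0.032 + 0.29²/2)·0.5 = 0.0260 + 0.0370 = 0.0630
d₁ = 0.0630 / 0.2051 = 0.3072 ⇒ 0.31
N(d₁) = N(0.31) = 0.6217
Δ_put = N(d₁) − 1 = 0.6217 − 1 = -0.3783

-0.3783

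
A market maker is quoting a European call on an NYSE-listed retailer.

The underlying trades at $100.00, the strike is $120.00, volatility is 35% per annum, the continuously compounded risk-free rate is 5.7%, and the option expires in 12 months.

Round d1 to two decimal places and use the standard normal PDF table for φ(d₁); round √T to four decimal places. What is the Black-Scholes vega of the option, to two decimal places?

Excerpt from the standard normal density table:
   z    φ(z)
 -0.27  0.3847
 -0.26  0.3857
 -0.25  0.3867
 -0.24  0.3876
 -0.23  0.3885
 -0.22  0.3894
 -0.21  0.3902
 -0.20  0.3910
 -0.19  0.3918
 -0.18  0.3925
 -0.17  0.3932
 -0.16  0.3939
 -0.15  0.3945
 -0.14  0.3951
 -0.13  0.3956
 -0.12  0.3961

T = 1;  σ√T = 0.3500
d₁ = [ln(100/120) + (0.057 + 0.35²/2)·1] / 0.3500 = [-0.1823 + 0.1182] / 0.3500 = -0.1831 ≈ -0.18
√T = √1 = 1.0000
φ(d₁) = φ(-0.18) = 0.3925
vega = S·φ(d₁)·√T = 100·0.3925·1.0000 = 39.2500

39.25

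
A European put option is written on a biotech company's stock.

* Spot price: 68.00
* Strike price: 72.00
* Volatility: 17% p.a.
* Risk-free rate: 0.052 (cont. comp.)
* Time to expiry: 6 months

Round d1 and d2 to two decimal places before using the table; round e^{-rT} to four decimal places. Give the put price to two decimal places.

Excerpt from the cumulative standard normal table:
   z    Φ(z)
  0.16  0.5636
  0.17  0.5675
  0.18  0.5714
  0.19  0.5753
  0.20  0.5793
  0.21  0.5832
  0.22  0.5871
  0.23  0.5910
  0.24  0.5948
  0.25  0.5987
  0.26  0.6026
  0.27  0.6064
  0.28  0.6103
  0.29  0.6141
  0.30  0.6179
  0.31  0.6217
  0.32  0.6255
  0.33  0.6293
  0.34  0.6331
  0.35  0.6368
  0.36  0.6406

T = 0.5;  σ√T = 0.1202
ln(S/K) + (r + σ²/2)T = ln(68/72) + (0.052 + 0.17²/2)·0.5 = -0.0572 + 0.0332 = -0.0239
d₁ = -0.0239 / 0.1202 = -0.1991 → -0.20
d₂ = d₁ − σ√T = -0.1991 − 0.1202 = -0.3193 → -0.32
e^(−rT) = e^(−0.052·0.5) = 0.9743
P = 72·0.9743·N(0.32) − 68·N(0.20) = 72·0.9743·0.6255 − 68·0.5793 = 43.8786 − 39.3924 = 4.4862

4.49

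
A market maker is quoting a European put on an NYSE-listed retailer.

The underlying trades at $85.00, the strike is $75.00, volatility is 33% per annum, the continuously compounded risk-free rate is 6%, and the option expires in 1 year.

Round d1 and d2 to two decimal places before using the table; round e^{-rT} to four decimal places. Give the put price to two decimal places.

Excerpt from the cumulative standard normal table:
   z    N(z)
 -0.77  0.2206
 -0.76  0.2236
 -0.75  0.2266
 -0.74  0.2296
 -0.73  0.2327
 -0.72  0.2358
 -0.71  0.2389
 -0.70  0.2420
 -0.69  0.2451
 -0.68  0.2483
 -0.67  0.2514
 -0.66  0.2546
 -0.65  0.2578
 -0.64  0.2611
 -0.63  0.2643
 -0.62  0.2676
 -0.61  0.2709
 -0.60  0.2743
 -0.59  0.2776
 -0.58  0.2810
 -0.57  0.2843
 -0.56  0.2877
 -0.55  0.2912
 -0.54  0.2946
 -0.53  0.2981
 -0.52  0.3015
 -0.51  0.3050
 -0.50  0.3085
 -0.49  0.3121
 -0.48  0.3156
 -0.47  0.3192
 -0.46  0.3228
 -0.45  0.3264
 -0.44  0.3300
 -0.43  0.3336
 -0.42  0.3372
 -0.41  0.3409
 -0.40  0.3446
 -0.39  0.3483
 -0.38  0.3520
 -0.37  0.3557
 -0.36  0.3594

$4.56

σ√T = 0.33 × 1.0000 = 0.3300
d₁ = [ln(85/75) + (0.06 + ½·0.33²)·1] / (σ√T) = (0.1252 + 0.1144) / 0.3300 = 0.7261 which rounds to 0.73
d₂ = 0.7261 − 0.3300 = 0.3961 which rounds to 0.40
e^(−rT) = e^(−0.06·1) = 0.9418
N(−d₂) = N(-0.40) = 0.3446;  N(−d₁) = N(-0.73) = 0.2327
P = 75·0.9418·0.3446 − 85·0.2327 = 24.3408 − 19.7795 = 4.5613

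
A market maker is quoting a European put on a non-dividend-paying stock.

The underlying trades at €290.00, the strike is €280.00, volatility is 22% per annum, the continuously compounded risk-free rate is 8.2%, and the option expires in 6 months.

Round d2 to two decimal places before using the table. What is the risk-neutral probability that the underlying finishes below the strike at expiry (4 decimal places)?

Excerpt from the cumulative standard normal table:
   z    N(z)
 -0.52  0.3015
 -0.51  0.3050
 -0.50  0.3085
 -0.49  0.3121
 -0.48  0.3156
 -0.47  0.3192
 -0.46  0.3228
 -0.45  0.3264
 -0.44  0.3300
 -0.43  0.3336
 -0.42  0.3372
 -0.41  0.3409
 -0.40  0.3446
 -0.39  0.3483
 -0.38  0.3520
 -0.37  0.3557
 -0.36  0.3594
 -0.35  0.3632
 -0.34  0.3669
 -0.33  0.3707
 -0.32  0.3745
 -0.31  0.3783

0.3409

σ√T = 0.22·√0.5 = 0.1556
ln(S/K) + (r + σ²/2)T = ln(290/280) + (0.082 + 0.22²/2)·0.5 = 0.0351 + 0.0531 = 0.0882
d₁ = 0.0882 / 0.1556 = 0.5669 → 0.57
d₂ = d₁ − σ√T = 0.5669 − 0.1556 = 0.4114 → 0.41
Risk-neutral Pr[S_T < K] = N(−d₂) = N(-0.41) = 0.3409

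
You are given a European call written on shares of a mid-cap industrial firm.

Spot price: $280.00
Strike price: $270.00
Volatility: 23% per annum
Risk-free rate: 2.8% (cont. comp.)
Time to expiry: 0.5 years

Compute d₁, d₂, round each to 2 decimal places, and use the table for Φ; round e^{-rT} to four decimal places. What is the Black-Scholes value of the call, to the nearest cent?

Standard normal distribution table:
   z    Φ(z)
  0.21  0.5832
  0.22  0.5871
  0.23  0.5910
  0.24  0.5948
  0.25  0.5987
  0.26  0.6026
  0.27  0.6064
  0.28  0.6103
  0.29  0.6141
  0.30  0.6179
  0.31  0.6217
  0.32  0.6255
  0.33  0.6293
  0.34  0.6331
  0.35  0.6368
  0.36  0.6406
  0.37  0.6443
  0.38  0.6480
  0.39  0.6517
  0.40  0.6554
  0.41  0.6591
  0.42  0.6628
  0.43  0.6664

T = 0.5;  σ√T = 0.1626
d₁ = [ln(280/270) + (0.028 + 0.23²/2)·0.5] / 0.1626 = [0.0364 + 0.0272] / 0.1626 = 0.3910 ⇒ 0.39
d₂ = d₁ − σ√T = 0.3910 − 0.1626 = 0.2284 ⇒ 0.23
e^(−rT) = e^(−0.028·0.5) = 0.9861
C = 280·N(0.39) − 270·0.9861·N(0.23) = 280·0.6517 − 270·0.9861·0.5910 = 182.4760 − 157.3520 = 25.1240

$25.12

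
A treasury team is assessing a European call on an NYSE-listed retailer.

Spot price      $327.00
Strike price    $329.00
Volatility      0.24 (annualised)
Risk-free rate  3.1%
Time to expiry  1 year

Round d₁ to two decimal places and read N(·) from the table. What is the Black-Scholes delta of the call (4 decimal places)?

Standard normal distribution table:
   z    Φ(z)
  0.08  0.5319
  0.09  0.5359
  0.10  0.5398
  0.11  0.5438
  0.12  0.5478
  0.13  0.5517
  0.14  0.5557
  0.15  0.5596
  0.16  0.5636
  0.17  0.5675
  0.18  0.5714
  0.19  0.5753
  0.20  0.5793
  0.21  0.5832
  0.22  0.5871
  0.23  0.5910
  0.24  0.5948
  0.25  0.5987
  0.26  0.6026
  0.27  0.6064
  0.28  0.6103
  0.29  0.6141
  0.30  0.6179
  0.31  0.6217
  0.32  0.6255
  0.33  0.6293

0.5871

σ√T = 0.24 × 1.0000 = 0.2400
d₁ = [ln(327/329) + (0.031 + 0.24²/2)·1] / 0.2400 = [-0.0061 + 0.0598] / 0.2400 = 0.2238 ⇒ 0.22
N(d₁) = N(0.22) = 0.5871
Δ_call = N(d₁) = 0.5871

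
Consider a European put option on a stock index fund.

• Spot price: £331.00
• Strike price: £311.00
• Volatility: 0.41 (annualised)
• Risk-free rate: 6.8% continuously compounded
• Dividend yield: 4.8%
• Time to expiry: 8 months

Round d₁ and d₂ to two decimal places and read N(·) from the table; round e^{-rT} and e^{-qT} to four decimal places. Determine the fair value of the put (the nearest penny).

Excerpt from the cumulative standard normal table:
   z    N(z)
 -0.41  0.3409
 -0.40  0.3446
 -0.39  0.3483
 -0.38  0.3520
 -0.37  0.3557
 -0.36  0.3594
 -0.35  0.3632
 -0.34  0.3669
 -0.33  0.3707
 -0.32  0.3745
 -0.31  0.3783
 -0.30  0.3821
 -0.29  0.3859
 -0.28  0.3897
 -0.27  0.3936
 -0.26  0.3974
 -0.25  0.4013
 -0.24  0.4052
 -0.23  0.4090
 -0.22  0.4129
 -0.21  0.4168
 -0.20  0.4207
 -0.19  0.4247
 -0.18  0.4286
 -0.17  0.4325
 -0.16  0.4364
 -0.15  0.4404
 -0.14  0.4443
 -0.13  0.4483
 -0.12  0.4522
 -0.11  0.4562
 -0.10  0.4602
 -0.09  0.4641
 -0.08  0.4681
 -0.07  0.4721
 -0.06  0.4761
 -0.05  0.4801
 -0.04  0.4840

T = 0.6667;  σ√T = 0.3348
d₁ = [ln(331/311) + (0.068 − 0.048 + 0.41²/2)·0.6667] / 0.3348 = [0.0623 + 0.0694] / 0.3348 = 0.3934 ≈ 0.39
d₂ = d₁ − σ√T = 0.3934 − 0.3348 = 0.0586 ≈ 0.06
exp(−qT) = exp(−0.048·0.6667) = 0.9685;  exp(−rT) = exp(−0.068·0.6667) = 0.9557
P = 311·0.9557·N(-0.06) − 331·0.9685·N(-0.39) = 311·0.9557·0.4761 − 331·0.9685·0.3483 = 141.5077 − 111.6558 = 29.8520

£29.85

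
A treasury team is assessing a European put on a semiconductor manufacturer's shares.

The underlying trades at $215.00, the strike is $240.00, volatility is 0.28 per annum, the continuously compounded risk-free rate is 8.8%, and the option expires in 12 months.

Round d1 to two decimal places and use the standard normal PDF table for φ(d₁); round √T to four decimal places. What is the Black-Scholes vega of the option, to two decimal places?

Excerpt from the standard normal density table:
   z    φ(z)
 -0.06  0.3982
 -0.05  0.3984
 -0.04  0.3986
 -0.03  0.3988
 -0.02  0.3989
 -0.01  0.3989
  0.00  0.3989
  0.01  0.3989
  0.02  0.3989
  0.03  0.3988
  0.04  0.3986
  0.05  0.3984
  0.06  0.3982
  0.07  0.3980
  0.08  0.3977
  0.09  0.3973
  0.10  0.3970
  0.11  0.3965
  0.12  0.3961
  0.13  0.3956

σ√T = 0.28·√1 = 0.2800
ln(S/K) + (r + σ²/2)T = ln(215/240) + (0.088 + 0.28²/2)·1 = -0.1100 + 0.1272 = 0.0172
d₁ = 0.0172 / 0.2800 = 0.0614 ≈ 0.06
√T = √1 = 1.0000
φ(d₁) = φ(0.06) = 0.3982
vega = S·φ(d₁)·√T = 215·0.3982·1.0000 = 85.6130
(Vega is the same for a European call and put with the same parameters.)

85.61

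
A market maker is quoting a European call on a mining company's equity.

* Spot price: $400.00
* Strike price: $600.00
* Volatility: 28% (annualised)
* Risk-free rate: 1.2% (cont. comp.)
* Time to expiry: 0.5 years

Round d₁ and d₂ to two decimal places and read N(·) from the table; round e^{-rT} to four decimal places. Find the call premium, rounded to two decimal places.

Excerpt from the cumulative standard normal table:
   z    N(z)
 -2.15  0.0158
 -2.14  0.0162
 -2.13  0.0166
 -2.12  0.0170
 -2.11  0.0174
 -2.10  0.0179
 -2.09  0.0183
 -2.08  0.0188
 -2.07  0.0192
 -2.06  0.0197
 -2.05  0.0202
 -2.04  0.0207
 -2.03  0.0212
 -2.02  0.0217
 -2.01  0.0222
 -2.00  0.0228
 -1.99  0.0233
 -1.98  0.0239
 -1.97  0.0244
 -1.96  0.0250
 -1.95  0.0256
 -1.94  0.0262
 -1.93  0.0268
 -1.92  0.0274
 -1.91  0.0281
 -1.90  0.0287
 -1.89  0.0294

$0.82

σ√T = 0.28·√0.5 = 0.1980
ln(S/K) + (r + σ²/2)T = ln(400/600) + (0.012 + 0.28²/2)·0.5 = -0.4055 + 0.0256 = -0.3799
d₁ = -0.3799 / 0.1980 = -1.9186 which rounds to -1.92
d₂ = d₁ − σ√T = -1.9186 − 0.1980 = -2.1166 which rounds to -2.12
exp(−rT) = exp(−0.012·0.5) = 0.9940
N(d₁) = N(-1.92) = 0.0274;  N(d₂) = N(-2.12) = 0.0170
C = 400·0.0274 − 600·0.9940·0.0170 = 10.9600 − 10.1388 = 0.8212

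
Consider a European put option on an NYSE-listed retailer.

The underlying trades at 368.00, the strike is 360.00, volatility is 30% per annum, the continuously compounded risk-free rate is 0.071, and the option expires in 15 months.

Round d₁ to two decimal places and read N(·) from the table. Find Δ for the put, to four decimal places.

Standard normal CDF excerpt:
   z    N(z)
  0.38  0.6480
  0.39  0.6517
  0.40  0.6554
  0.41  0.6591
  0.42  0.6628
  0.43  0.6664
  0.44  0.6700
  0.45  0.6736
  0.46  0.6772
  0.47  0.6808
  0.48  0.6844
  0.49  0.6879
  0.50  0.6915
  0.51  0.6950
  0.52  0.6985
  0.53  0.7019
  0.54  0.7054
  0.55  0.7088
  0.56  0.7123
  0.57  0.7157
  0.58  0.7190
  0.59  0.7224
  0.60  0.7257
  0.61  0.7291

σ√T = 0.3 × 1.1180 = 0.3354
d₁ = [ln(368/360) + (0.071 + 0.3²/2)·1.25] / 0.3354 = [0.0220 + 0.1450] / 0.3354 = 0.4978 → 0.50
N(d₁) = N(0.50) = 0.6915
Δ_put = N(d₁) − 1 = 0.6915 − 1 = -0.3085

-0.3085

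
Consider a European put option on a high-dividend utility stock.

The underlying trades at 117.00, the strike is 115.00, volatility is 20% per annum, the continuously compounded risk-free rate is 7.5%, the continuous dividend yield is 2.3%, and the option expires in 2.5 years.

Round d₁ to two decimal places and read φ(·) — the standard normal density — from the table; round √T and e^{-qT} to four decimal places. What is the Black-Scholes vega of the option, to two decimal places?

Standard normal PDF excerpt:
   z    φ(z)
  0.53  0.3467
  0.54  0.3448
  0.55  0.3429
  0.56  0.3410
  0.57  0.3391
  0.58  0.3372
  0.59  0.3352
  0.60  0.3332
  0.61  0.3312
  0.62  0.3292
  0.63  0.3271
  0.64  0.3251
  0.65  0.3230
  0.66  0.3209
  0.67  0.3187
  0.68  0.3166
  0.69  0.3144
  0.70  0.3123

57.49

σ√T = 0.2·√2.5 = 0.3162
d₁ = [ln(117/115) + (0.075 − 0.023 + ½·0.2²)·2.5] / (σ√T) = (0.0172 + 0.1800) / 0.3162 = 0.6237 ⇒ 0.62
√T = √2.5 = 1.5811
φ(d₁) = φ(0.62) = 0.3292
exp(−qT) = exp(−0.023·2.5) = 0.9441
vega = S·exp(−qT)·φ(d₁)·√T = 117·0.9441·0.3292·1.5811 = 57.4941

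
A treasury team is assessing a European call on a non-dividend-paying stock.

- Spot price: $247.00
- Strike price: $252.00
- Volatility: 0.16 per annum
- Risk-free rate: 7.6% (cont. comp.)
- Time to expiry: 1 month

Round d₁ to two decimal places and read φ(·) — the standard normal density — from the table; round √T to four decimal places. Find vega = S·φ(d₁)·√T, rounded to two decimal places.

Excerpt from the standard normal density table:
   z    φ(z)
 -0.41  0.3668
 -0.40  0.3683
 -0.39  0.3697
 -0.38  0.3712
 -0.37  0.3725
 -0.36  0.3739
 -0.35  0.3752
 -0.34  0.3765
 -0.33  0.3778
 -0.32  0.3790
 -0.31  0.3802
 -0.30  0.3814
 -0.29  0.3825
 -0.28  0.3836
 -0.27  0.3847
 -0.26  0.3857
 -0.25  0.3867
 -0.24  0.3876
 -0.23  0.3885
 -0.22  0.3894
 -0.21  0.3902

T = 0.08333;  σ√T = 0.0462
ln(S/K) + (r + σ²/2)T = ln(247/252) + (0.076 + 0.16²/2)·0.08333 = -0.0200 + 0.0074 = -0.0126
d₁ = -0.0126 / 0.0462 = -0.2737 → -0.27
√T = √0.08333 = 0.2887
φ(d₁) = φ(-0.27) = 0.3847
vega = S·φ(d₁)·√T = 247·0.3847·0.2887 = 27.4325

27.43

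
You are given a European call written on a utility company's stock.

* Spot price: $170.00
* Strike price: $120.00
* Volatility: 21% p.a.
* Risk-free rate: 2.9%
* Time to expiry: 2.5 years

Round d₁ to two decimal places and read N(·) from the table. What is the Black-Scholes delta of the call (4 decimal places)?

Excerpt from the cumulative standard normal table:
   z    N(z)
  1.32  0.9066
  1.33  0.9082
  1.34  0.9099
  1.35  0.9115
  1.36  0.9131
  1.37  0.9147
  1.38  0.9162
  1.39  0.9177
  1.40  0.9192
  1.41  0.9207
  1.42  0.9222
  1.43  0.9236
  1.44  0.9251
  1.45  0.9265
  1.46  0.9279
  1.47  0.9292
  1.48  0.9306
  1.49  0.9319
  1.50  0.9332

σ√T = 0.21 × 1.5811 = 0.3320
ln(S/K) + (r + σ²/2)T = ln(170/120) + (0.029 + 0.21²/2)·2.5 = 0.3483 + 0.1276 = 0.4759
d₁ = 0.4759 / 0.3320 = 1.4334 which rounds to 1.43
N(d₁) = N(1.43) = 0.9236
Δ_call = N(d₁) = 0.9236

0.9236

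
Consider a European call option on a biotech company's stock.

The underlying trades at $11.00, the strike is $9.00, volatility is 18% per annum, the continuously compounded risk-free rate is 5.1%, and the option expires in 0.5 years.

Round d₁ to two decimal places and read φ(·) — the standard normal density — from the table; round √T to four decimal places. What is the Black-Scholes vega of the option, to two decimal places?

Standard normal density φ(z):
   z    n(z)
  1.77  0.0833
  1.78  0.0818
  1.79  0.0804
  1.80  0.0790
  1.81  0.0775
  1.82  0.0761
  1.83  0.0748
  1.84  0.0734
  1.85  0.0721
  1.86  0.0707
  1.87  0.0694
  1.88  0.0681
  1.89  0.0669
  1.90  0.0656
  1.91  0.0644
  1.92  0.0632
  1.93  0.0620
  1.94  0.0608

0.57

σ√T = 0.18·√0.5 = 0.1273
ln(S/K) + (r + σ²/2)T = ln(11/9) + (0.051 + 0.18²/2)·0.5 = 0.2007 + 0.0336 = 0.2343
d₁ = 0.2343 / 0.1273 = 1.8406 → 1.84
√T = √0.5 = 0.7071
φ(d₁) = φ(1.84) = 0.0734
vega = S·φ(d₁)·√T = 11·0.0734·0.7071 = 0.5709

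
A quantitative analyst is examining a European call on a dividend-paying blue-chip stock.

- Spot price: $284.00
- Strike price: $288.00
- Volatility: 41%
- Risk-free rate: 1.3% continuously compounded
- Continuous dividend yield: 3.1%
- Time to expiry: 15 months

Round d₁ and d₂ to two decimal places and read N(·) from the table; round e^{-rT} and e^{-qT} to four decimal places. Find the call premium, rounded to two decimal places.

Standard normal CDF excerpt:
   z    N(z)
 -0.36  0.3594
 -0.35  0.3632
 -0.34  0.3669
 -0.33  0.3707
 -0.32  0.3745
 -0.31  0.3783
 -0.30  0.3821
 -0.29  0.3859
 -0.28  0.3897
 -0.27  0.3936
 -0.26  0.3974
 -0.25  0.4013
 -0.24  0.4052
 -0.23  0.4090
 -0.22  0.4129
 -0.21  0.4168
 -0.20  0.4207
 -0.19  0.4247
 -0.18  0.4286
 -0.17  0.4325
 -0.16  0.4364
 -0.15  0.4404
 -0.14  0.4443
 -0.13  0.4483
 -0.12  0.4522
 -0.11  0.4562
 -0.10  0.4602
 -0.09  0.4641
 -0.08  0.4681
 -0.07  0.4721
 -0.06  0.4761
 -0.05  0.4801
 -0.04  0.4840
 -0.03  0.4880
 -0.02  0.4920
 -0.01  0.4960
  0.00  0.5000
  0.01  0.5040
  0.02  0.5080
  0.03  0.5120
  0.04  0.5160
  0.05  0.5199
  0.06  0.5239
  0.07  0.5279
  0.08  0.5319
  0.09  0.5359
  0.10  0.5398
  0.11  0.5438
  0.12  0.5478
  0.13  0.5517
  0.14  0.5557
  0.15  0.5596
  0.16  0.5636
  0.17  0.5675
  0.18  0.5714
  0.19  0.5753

$45.69

σ√T = 0.41 × 1.1180 = 0.4584
d₁ = [ln(284/288) + (0.013 − 0.031 + 0.41²/2)·1.25] / 0.4584 = [-0.0140 + 0.0826] / 0.4584 = 0.1496 which rounds to 0.15
d₂ = d₁ − σ√T = 0.1496 − 0.4584 = -0.3088 which rounds to -0.31
exp(−qT) = exp(−0.031·1.25) = 0.9620;  exp(−rT) = exp(−0.013·1.25) = 0.9839
N(d₁) = N(0.15) = 0.5596;  N(d₂) = N(-0.31) = 0.3783
C = 284·0.9620·0.5596 − 288·0.9839·0.3783 = 152.8872 − 107.1963 = 45.6909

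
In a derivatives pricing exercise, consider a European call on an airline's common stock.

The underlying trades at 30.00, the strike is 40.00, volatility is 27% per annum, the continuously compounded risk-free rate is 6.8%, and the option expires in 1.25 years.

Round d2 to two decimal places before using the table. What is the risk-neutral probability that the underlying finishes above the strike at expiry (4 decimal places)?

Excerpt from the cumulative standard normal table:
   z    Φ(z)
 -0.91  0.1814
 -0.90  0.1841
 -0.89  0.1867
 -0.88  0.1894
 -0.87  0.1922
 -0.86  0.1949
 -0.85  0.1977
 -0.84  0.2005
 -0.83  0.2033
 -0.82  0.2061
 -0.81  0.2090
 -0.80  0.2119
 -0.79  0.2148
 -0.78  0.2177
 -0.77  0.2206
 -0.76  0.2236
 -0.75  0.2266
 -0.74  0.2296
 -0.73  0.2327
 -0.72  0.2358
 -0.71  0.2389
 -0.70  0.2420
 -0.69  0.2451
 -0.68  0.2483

σ√T = 0.27 × 1.1180 = 0.3019
d₁ = [ln(30/40) + (0.068 + 0.27²/2)·1.25] / 0.3019 = [-0.2877 + 0.1306] / 0.3019 = -0.5205 ⇒ -0.52
d₂ = d₁ − σ√T = -0.5205 − 0.3019 = -0.8224 ⇒ -0.82
Risk-neutral Pr[S_T > K] = N(d₂) = N(-0.82) = 0.2061

0.2061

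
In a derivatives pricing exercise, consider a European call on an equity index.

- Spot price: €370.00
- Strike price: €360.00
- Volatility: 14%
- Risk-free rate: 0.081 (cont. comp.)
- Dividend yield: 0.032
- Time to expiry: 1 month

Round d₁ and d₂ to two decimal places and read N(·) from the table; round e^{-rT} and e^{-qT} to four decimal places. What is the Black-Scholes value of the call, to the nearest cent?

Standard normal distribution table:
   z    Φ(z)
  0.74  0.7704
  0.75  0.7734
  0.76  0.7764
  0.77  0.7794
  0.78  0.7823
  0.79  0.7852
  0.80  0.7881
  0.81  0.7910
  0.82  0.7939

€13.18

T = 0.08333;  σ√T = 0.0404
d₁ = [ln(370/360) + (0.081 − 0.032 + 0.14²/2)·0.08333] / 0.0404 = [0.0274 + 0.0049] / 0.0404 = 0.7992 ≈ 0.80
d₂ = d₁ − σ√T = 0.7992 − 0.0404 = 0.7588 ≈ 0.76
exp(−qT) = exp(−0.032·0.08333) = 0.9973;  exp(−rT) = exp(−0.081·0.08333) = 0.9933
N(d₁) = N(0.80) = 0.7881;  N(d₂) = N(0.76) = 0.7764
C = 370·0.9973·0.7881 − 360·0.9933·0.7764 = 290.8097 − 277.6313 = 13.1784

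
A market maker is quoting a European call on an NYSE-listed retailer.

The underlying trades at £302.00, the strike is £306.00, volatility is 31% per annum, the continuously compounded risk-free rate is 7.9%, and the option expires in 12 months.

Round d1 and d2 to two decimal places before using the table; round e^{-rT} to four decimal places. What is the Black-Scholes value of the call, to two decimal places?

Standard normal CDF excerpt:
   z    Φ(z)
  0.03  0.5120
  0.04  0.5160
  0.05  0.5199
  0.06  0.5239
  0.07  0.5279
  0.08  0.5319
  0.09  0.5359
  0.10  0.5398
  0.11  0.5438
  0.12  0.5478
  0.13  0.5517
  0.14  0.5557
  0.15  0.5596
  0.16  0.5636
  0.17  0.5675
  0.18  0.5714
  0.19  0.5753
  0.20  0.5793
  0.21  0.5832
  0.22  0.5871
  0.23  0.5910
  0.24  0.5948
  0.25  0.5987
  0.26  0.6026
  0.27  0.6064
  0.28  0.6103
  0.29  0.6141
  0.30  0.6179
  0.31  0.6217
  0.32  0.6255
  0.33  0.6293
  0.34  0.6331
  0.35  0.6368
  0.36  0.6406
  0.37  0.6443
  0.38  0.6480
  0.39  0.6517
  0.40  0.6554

T = 1;  σ√T = 0.3100
ln(S/K) + (r + σ²/2)T = ln(302/306) + (0.079 + 0.31²/2)·1 = -0.0132 + 0.1270 = 0.1139
d₁ = 0.1139 / 0.3100 = 0.3674 ≈ 0.37
d₂ = d₁ − σ√T = 0.3674 − 0.3100 = 0.0574 ≈ 0.06
exp(−rT) = exp(−0.079·1) = 0.9240
N(d₁) = N(0.37) = 0.6443;  N(d₂) = N(0.06) = 0.5239
C = 302·0.6443 − 306·0.9240·0.5239 = 194.5786 − 148.1296 = 46.4490

£46.45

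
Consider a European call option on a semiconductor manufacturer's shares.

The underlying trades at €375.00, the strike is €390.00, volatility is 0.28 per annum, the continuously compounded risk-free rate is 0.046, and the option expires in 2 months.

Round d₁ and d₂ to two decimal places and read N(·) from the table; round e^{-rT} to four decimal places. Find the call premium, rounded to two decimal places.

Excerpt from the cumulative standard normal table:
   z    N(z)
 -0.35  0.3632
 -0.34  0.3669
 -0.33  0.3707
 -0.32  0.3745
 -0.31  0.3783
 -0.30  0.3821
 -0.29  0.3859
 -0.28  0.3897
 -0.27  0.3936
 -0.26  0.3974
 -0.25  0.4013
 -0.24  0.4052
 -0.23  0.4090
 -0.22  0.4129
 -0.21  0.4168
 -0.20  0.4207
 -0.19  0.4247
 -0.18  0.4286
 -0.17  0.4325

T = 0.1667;  σ√T = 0.1143
d₁ = [ln(375/390) + (0.046 + 0.28²/2)·0.1667] / 0.1143 = [-0.0392 + 0.0142] / 0.1143 = -0.2189 ≈ -0.22
d₂ = d₁ − σ√T = -0.2189 − 0.1143 = -0.3332 ≈ -0.33
e^(−rT) = e^(−0.046·0.1667) = 0.9924
C = 375·N(-0.22) − 390·0.9924·N(-0.33) = 375·0.4129 − 390·0.9924·0.3707 = 154.8375 − 143.4742 = 11.3633

€11.36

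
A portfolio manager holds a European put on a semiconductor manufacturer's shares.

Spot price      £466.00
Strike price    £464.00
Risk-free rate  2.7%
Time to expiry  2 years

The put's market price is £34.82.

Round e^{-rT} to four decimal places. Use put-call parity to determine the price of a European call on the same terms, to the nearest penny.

£61.23

e^(−rT) = e^(−0.027·2) = 0.9474
Put-call parity: C − P = S − K·e^(−rT) = 466 − 464·0.9474 = 466 − 439.5936 = 26.4064
C = P + (C − P) = 34.82 + (26.4064) = 61.2264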